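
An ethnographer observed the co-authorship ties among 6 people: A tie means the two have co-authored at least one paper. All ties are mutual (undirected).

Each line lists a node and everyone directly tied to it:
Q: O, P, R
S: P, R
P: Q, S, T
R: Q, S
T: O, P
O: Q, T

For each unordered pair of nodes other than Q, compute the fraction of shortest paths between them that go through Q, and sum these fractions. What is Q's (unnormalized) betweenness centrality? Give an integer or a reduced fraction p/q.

Pairs whose geodesics pass through Q — O–R: 1; O–S: 2/3; O–P: 1/2; R–P: 1/2; R–T: 2/3.
All other pairs contribute 0.
Summing the contributions gives betweenness(Q) = 10/3.

10/3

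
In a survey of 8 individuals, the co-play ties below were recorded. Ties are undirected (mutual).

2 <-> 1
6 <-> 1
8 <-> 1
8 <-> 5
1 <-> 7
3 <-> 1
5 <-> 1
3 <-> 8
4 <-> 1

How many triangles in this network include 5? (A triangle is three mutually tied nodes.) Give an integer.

5's neighbors: 1 and 8.
Neighbor pairs that are themselves tied: 5–1–8. Each forms one triangle with 5, for 1 in total.

1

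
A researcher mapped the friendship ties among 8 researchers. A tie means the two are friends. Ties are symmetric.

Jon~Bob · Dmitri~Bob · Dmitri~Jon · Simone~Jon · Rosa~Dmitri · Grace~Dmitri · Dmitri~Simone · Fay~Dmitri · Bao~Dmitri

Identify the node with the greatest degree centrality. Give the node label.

Dmitri

Degrees — Bao:1, Bob:2, Dmitri:7, Fay:1, Grace:1, Jon:3, Rosa:1, Simone:2.
The maximum is 7, attained only by Dmitri.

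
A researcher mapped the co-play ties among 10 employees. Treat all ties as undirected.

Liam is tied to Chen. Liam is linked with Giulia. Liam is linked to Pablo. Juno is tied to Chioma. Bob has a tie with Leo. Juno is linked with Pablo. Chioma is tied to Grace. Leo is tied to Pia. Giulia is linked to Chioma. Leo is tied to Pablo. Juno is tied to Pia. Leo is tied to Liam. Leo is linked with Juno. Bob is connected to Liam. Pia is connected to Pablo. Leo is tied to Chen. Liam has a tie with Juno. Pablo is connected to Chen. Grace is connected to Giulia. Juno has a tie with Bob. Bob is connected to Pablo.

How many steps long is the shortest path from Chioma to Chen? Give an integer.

3

One shortest route is Chioma – Giulia – Liam – Chen, which uses 3 edges, and at distance 2 from Chioma we only reach {Bob, Leo, Liam, Pablo, Pia}, which does not include Chen. So d(Chioma,Chen) = 3.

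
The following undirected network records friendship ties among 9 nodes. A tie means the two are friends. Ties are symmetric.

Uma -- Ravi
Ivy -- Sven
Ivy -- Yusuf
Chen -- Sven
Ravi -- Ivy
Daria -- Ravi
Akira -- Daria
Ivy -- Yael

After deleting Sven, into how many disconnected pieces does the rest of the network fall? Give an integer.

2

Without Sven, the remaining ties split the others into: {Akira, Daria, Ivy, Ravi, Uma, Yael, Yusuf}; {Chen}.
That's 2 separate components.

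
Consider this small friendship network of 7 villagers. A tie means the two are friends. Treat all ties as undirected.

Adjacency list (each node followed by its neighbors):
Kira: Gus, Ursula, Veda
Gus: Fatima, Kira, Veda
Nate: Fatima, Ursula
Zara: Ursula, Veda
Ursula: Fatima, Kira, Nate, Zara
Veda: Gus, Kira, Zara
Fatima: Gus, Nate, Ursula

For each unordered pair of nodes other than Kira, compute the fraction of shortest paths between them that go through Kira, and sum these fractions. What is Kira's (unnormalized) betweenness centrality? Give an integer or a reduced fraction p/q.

Pairs whose geodesics pass through Kira — Ursula–Veda: 1/2; Ursula–Gus: 1/2; Nate–Veda: 1/3.
All other pairs contribute 0.
Summing the contributions gives betweenness(Kira) = 4/3.

4/3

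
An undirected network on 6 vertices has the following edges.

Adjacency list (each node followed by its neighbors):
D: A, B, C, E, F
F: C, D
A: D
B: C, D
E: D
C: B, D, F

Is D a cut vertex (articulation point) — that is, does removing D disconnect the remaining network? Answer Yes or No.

Yes

Removing D leaves {B, C, and F} with no path to {E}, so the network splits into 3 components. D is a cut vertex.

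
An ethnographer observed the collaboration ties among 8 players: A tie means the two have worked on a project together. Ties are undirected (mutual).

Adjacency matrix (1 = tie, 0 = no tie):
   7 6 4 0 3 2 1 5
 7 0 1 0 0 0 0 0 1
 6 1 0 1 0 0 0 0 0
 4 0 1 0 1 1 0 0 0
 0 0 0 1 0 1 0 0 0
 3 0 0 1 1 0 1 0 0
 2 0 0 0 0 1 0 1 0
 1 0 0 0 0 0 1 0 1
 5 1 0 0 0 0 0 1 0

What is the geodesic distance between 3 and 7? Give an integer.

One shortest route is 3 – 4 – 6 – 7, which uses 3 edges, and at distance 2 from 3 we only reach {1, 6}, which does not include 7. So d(3,7) = 3.

3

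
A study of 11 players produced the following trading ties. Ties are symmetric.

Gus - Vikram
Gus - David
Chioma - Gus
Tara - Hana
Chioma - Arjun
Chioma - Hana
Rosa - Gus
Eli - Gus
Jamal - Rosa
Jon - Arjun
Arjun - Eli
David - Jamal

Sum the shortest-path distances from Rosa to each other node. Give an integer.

Distances from Rosa: Arjun:3, Chioma:2, David:2, Eli:2, Gus:1, Hana:3, Jamal:1, Jon:4, Tara:4, Vikram:2.
Sum = 3 + 2 + 2 + 2 + 1 + 3 + 1 + 4 + 4 + 2 = 24.

24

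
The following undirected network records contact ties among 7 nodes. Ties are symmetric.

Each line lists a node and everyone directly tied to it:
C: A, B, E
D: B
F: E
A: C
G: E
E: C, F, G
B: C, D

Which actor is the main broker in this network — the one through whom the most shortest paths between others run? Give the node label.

C

Unnormalized betweenness of each node: A:0, B:5, C:11, D:0, E:9, F:0, G:0.
C has the largest value, 11, making it the main broker — the node through which the most shortest paths run.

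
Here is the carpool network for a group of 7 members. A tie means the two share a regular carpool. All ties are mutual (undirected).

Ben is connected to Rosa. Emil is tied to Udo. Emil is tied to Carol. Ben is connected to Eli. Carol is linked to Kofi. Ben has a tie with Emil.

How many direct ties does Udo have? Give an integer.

1

Udo is directly tied to Emil. That is 1 neighbor, so the degree of Udo is 1.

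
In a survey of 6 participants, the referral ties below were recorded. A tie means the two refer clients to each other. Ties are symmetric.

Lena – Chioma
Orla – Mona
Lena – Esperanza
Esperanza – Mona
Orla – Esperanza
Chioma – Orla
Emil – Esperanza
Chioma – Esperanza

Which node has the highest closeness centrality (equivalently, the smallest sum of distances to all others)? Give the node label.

Esperanza

Farness (sum of distances to all others) for each node — Chioma:7, Emil:9, Esperanza:5, Lena:8, Mona:8, Orla:7.
The smallest farness is 5, for Esperanza, so Esperanza has the highest closeness.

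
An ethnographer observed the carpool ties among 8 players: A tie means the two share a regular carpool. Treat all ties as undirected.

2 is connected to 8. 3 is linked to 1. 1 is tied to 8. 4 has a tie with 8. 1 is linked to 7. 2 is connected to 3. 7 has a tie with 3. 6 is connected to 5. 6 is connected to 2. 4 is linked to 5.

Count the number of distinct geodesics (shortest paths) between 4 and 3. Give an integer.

The shortest distance is 3. The length-3 paths are: 4–8–1–3; 4–8–2–3.
That gives 2 distinct shortest paths.

2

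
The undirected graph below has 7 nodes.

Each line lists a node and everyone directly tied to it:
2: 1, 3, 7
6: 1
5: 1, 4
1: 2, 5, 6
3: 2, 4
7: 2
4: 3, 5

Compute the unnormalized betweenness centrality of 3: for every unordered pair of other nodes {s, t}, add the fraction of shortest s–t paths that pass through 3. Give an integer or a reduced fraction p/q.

2

Pairs whose geodesics pass through 3 — 7–4: 1; 4–2: 1.
All other pairs contribute 0.
Summing the contributions gives betweenness(3) = 2.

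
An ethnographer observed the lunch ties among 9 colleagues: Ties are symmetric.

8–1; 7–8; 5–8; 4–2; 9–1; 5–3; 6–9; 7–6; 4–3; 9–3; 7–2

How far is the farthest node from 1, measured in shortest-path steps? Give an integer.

3

Distances from 1: 2:3, 3:2, 4:3, 5:2, 6:2, 7:2, 8:1, 9:1.
The largest is 3 (to 2 and 4), so the eccentricity of 1 is 3.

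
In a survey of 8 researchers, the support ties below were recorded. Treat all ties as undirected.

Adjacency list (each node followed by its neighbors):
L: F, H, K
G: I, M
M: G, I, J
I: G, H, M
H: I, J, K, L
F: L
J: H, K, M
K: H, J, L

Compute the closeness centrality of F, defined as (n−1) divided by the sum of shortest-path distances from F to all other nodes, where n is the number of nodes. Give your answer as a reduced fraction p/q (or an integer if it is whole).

Distances from F: G:4, H:2, I:3, J:3, K:2, L:1, M:4. Sum = 19.
n = 8, so closeness = 7/19.

7/19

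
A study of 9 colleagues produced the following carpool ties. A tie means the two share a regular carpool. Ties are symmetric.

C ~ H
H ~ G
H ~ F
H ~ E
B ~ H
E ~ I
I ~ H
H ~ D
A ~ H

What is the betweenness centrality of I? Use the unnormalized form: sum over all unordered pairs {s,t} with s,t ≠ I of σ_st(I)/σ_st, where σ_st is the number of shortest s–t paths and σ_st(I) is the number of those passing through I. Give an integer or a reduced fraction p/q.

0

No shortest path between any pair of other nodes passes through I.
Summing the contributions gives betweenness(I) = 0.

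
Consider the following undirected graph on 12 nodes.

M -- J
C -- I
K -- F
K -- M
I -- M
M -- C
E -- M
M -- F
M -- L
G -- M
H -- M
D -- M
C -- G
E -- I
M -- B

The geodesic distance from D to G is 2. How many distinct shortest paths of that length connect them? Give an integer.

1

The shortest distance is 2, and the only length-2 path is D–M–G. So there is exactly 1 shortest path.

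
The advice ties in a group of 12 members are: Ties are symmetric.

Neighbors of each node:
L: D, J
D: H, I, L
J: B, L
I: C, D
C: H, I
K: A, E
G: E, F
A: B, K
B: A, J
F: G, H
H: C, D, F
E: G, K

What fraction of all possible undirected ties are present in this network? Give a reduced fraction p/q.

There are 13 edges and 12 nodes, so the maximum possible is C(12,2) = 66.
Density = 13/66.

13/66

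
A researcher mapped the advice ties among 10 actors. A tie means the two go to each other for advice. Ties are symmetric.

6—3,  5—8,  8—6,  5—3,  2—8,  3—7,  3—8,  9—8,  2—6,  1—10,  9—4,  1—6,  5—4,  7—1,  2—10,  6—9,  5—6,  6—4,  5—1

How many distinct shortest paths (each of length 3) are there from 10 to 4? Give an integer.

The shortest distance is 3. The length-3 paths are: 10–1–6–4; 10–2–6–4; 10–1–5–4.
That gives 3 distinct shortest paths.

3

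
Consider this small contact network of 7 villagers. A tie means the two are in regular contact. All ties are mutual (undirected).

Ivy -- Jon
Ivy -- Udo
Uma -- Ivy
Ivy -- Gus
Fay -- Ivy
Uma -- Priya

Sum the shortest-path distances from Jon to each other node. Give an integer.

Distances from Jon: Fay:2, Gus:2, Ivy:1, Priya:3, Udo:2, Uma:2.
Sum = 2 + 2 + 1 + 3 + 2 + 2 = 12.

12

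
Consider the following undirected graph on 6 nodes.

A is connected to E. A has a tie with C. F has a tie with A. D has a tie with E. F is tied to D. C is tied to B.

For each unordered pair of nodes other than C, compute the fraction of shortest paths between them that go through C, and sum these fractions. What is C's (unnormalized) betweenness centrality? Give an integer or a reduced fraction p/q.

Pairs whose geodesics pass through C — A–B: 1; F–B: 1; D–B: 2/2; E–B: 1.
All other pairs contribute 0.
Summing the contributions gives betweenness(C) = 4.

4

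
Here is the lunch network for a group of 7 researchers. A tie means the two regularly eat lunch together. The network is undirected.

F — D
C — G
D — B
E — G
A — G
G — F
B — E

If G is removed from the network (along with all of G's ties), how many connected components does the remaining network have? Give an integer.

Without G, the remaining ties split the others into: {B, D, E, F}; {C}; {A}.
That's 3 separate components.

3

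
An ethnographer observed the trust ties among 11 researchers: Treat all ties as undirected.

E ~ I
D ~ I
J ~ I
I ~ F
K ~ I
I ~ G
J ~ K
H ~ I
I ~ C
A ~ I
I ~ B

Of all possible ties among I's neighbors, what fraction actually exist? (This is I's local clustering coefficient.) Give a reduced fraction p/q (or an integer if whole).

1/45

I's neighbors: A, B, C, D, E, F, G, H, J, and K (k = 10).
Possible neighbor pairs: C(10,2) = 45. Edges among them: J–K → e = 1.
Clustering(I) = 1/45.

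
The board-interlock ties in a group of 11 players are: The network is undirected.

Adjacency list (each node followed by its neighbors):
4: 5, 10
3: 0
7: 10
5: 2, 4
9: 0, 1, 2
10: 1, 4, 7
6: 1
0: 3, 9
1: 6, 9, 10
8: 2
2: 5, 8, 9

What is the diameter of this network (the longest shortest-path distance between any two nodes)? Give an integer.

Eccentricity of each node (its greatest distance to any other): 0:4, 1:3, 2:4, 3:5, 4:5, 5:4, 6:4, 7:5, 8:5, 9:3, 10:4.
The maximum eccentricity is 5, realized for instance by the pair 8–7 via 8 – 2 – 5 – 4 – 10 – 7. So the diameter is 5.

5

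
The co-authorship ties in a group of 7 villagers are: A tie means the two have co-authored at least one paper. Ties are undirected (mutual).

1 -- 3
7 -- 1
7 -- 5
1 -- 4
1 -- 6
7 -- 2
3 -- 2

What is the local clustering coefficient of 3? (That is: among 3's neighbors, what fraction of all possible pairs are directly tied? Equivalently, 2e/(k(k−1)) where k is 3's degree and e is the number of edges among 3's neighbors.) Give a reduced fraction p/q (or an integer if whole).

0

3's neighbors: 1 and 2 (k = 2).
Possible neighbor pairs: C(2,2) = 1. Edges among them: none → e = 0.
Clustering(3) = 0/1.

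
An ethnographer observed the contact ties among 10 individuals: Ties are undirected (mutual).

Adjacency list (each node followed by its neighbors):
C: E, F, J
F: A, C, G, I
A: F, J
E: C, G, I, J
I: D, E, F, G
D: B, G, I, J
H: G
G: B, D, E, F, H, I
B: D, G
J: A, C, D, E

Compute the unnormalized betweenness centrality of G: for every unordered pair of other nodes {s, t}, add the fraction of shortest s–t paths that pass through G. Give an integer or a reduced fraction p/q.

77/6

Pairs whose geodesics pass through G — C–B: 2/3; C–H: 2/2; B–H: 1; B–E: 1; B–A: 1/2; B–I: 1/2; B–F: 1; H–E: 1; H–A: 1; H–I: 1; H–J: 2/2; H–F: 1; H–D: 1; E–F: 1/3 … (+2 more pairs).
All other pairs contribute 0.
Summing the contributions gives betweenness(G) = 77/6.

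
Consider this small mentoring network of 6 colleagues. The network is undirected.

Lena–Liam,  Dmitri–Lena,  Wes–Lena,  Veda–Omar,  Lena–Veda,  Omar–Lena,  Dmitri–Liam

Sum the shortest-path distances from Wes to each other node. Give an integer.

Distances from Wes: Dmitri:2, Lena:1, Liam:2, Omar:2, Veda:2.
Sum = 2 + 1 + 2 + 2 + 2 = 9.

9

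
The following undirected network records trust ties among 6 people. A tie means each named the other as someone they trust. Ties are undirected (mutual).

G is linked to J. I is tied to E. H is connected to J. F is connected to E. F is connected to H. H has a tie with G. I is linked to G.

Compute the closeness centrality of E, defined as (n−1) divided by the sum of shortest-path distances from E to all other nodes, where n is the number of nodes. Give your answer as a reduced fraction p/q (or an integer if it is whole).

Distances from E: F:1, G:2, H:2, I:1, J:3. Sum = 9.
n = 6, so closeness = 5/9.

5/9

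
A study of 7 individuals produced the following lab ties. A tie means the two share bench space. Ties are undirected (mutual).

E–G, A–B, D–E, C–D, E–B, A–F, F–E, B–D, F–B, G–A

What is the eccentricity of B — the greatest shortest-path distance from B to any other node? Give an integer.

2

Distances from B: A:1, C:2, D:1, E:1, F:1, G:2.
The largest is 2 (to C and G), so the eccentricity of B is 2.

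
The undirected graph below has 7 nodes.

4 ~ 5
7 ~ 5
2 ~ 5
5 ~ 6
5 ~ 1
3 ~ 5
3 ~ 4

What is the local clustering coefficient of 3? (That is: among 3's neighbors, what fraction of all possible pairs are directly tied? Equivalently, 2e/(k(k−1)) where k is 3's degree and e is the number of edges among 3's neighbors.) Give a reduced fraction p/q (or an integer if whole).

3's neighbors: 4 and 5 (k = 2).
Possible neighbor pairs: C(2,2) = 1. Edges among them: 4–5 → e = 1.
Clustering(3) = 1/1.

1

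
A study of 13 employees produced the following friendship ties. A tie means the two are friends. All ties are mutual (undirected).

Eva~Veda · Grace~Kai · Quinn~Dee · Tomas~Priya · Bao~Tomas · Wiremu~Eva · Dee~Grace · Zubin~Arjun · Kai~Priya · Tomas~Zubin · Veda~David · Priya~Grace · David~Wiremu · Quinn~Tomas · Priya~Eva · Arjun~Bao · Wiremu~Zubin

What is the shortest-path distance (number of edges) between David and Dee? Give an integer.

One shortest route is David – Wiremu – Zubin – Tomas – Quinn – Dee, which uses 5 edges, and at distance 4 from David we only reach {Bao, Grace, Kai, Quinn}, which does not include Dee. So d(David,Dee) = 5.

5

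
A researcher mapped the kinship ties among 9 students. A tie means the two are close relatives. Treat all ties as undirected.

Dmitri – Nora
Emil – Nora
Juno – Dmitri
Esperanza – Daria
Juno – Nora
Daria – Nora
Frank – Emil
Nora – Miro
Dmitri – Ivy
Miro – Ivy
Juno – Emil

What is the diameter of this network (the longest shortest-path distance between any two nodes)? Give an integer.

4

Eccentricity of each node (its greatest distance to any other): Daria:3, Dmitri:3, Emil:3, Esperanza:4, Frank:4, Ivy:4, Juno:3, Miro:3, Nora:2.
The maximum eccentricity is 4, realized for instance by the pair Esperanza–Ivy via Esperanza – Daria – Nora – Miro – Ivy. So the diameter is 4.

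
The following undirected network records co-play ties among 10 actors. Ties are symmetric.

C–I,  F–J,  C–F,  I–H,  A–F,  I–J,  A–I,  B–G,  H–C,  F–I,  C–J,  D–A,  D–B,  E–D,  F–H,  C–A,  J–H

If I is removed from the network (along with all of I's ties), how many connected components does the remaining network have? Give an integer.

1

I's neighbors (A, C, F, H, and J) remain reachable from one another through other ties, so the rest of the network stays in one piece.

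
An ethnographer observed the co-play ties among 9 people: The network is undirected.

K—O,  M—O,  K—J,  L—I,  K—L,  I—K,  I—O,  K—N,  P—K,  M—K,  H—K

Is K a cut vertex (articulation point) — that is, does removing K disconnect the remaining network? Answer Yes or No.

Yes

Removing K leaves {I, L, M, and O} with no path to {J}, so the network splits into 5 components. K is a cut vertex.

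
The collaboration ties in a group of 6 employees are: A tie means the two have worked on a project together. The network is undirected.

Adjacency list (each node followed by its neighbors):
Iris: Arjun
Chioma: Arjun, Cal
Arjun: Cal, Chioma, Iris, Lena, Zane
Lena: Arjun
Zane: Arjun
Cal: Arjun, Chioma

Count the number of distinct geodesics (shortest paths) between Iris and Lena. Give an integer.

The shortest distance is 2, and the only length-2 path is Iris–Arjun–Lena. So there is exactly 1 shortest path.

1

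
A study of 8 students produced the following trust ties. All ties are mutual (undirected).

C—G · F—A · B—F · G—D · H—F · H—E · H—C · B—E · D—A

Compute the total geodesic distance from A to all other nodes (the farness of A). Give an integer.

14

Distances from A: B:2, C:3, D:1, E:3, F:1, G:2, H:2.
Sum = 2 + 3 + 1 + 3 + 1 + 2 + 2 = 14.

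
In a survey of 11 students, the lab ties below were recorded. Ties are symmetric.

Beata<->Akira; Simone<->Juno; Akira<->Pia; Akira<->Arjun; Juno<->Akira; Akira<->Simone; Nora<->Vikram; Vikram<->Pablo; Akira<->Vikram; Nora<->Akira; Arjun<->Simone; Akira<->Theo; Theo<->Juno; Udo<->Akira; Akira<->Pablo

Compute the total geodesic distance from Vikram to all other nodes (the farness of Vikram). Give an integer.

Distances from Vikram: Akira:1, Arjun:2, Beata:2, Juno:2, Nora:1, Pablo:1, Pia:2, Simone:2, Theo:2, Udo:2.
Sum = 1 + 2 + 2 + 2 + 1 + 1 + 2 + 2 + 2 + 2 = 17.

17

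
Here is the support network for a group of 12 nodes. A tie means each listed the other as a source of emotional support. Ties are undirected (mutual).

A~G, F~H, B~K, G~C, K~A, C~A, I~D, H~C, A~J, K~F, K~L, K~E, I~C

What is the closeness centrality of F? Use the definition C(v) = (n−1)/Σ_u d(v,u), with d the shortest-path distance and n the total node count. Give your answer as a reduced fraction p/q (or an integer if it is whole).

11/25

Distances from F: A:2, B:2, C:2, D:4, E:2, G:3, H:1, I:3, J:3, K:1, L:2. Sum = 25.
n = 12, so closeness = 11/25.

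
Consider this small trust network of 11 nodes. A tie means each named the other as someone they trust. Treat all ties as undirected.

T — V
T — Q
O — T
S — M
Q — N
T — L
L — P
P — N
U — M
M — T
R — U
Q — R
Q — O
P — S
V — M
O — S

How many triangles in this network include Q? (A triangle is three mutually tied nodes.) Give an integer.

Q's neighbors: N, O, R, and T.
Neighbor pairs that are themselves tied: Q–O–T. Each forms one triangle with Q, for 1 in total.

1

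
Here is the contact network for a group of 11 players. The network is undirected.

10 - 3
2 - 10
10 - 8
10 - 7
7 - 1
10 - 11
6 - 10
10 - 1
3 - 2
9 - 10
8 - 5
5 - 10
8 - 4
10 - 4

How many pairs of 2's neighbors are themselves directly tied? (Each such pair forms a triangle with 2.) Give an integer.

2's neighbors: 3 and 10.
Neighbor pairs that are themselves tied: 2–3–10. Each forms one triangle with 2, for 1 in total.

1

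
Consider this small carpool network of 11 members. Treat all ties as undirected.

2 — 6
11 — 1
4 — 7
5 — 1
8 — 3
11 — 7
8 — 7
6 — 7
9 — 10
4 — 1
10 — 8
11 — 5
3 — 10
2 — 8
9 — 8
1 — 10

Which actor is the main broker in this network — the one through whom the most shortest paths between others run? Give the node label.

Unnormalized betweenness of each node: 1:28/3, 2:2, 3:0, 4:1, 5:0, 6:11/6, 7:41/3, 8:44/3, 9:0, 10:28/3, 11:25/6.
8 has the largest value, 44/3, making it the main broker — the node through which the most shortest paths run.

8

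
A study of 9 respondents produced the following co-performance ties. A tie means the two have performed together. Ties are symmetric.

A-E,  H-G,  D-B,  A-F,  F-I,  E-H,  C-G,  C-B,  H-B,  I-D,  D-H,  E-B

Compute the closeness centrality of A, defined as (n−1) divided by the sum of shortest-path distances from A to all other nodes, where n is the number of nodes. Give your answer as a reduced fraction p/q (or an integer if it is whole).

Distances from A: B:2, C:3, D:3, E:1, F:1, G:3, H:2, I:2. Sum = 17.
n = 9, so closeness = 8/17.

8/17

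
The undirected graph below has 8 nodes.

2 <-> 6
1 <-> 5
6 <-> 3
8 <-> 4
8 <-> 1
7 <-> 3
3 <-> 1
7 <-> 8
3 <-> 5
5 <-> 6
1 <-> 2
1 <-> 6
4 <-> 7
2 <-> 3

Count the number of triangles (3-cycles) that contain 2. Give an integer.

3

2's neighbors: 1, 3, and 6.
Neighbor pairs that are themselves tied: 2–1–3; 2–1–6; 2–3–6. Each forms one triangle with 2, for 3 in total.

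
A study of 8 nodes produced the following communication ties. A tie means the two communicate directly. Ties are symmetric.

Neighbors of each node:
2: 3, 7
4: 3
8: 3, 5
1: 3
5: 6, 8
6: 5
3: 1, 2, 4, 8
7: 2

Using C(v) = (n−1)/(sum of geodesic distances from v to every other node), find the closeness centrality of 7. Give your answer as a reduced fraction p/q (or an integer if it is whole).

Distances from 7: 1:3, 2:1, 3:2, 4:3, 5:4, 6:5, 8:3. Sum = 21.
n = 8, so closeness = 7/21 = 1/3.

1/3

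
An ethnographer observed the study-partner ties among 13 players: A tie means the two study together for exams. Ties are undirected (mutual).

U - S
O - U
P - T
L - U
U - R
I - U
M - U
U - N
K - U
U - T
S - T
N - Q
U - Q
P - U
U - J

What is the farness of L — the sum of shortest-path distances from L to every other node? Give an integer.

Distances from L: I:2, J:2, K:2, M:2, N:2, O:2, P:2, Q:2, R:2, S:2, T:2, U:1.
Sum = 2 + 2 + 2 + 2 + 2 + 2 + 2 + 2 + 2 + 2 + 2 + 1 = 23.

23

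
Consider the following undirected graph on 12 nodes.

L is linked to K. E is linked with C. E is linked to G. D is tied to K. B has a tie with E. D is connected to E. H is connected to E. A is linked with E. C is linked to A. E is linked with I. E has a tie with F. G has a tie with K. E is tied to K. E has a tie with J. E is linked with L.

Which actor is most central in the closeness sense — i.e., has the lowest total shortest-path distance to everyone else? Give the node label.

Farness (sum of distances to all others) for each node — A:20, B:21, C:20, D:20, E:11, F:21, G:20, H:21, I:21, J:21, K:18, L:20.
The smallest farness is 11, for E, so E has the highest closeness.

E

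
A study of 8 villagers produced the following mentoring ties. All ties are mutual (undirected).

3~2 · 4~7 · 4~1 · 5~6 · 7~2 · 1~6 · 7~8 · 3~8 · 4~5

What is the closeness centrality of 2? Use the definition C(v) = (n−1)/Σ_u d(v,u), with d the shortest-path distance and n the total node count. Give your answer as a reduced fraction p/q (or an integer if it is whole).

7/16

Distances from 2: 1:3, 3:1, 4:2, 5:3, 6:4, 7:1, 8:2. Sum = 16.
n = 8, so closeness = 7/16.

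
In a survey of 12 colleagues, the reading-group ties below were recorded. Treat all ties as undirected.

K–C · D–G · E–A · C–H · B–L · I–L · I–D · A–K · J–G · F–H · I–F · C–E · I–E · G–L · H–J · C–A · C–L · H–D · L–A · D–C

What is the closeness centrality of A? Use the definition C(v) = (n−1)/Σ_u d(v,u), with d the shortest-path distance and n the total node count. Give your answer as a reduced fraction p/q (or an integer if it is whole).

Distances from A: B:2, C:1, D:2, E:1, F:3, G:2, H:2, I:2, J:3, K:1, L:1. Sum = 20.
n = 12, so closeness = 11/20.

11/20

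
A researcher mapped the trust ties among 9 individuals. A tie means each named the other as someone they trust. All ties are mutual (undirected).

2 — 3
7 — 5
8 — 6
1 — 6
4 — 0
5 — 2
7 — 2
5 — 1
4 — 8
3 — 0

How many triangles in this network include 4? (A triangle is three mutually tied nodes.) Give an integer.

4's neighbors are 0 and 8, but none of them are tied to each other, so no triangle contains 4.

0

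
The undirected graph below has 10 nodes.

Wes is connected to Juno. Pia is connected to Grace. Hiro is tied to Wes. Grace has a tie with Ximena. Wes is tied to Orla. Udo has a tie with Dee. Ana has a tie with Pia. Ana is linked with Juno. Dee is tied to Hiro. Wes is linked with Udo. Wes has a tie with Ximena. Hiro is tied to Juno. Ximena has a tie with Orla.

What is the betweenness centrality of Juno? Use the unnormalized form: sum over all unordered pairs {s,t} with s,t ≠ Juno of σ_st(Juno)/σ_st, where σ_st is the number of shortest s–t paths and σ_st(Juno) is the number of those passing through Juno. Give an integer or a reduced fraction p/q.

Pairs whose geodesics pass through Juno — Hiro–Ana: 1; Hiro–Pia: 1; Ana–Ximena: 1/2; Ana–Orla: 1; Ana–Wes: 1; Ana–Udo: 1; Ana–Dee: 1; Pia–Wes: 1/2; Pia–Udo: 1/2; Pia–Dee: 1.
All other pairs contribute 0.
Summing the contributions gives betweenness(Juno) = 17/2.

17/2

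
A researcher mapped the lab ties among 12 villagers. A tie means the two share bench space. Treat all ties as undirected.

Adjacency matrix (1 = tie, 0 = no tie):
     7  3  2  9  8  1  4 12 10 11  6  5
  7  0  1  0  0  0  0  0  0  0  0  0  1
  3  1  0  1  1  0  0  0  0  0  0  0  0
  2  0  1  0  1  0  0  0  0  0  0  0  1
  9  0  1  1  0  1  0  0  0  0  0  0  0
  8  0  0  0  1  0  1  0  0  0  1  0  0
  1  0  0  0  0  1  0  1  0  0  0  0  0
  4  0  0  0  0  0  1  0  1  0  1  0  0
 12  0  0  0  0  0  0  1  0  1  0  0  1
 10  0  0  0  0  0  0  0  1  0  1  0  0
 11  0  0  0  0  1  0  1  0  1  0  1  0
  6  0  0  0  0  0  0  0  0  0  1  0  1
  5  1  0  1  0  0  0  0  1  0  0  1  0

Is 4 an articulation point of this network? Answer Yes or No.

No

Even without 4, every remaining node can still reach every other (the residual graph is connected), so 4 is not a cut vertex.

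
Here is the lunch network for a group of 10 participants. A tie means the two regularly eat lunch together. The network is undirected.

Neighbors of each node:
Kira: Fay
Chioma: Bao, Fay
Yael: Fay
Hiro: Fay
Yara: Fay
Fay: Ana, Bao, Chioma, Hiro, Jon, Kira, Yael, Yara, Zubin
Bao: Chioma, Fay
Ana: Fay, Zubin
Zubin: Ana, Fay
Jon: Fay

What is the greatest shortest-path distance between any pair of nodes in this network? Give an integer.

2

Eccentricity of each node (its greatest distance to any other): Ana:2, Bao:2, Chioma:2, Fay:1, Hiro:2, Jon:2, Kira:2, Yael:2, Yara:2, Zubin:2.
The maximum eccentricity is 2, realized for instance by the pair Kira–Yael via Kira – Fay – Yael. So the diameter is 2.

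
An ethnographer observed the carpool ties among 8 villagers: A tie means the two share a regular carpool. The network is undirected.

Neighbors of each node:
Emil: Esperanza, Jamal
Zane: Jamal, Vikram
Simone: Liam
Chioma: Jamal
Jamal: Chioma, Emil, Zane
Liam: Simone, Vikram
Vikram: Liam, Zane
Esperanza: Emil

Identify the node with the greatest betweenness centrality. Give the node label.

Jamal

Unnormalized betweenness of each node: Chioma:0, Emil:6, Esperanza:0, Jamal:14, Liam:6, Simone:0, Vikram:10, Zane:12.
Jamal has the largest value, 14, making it the main broker — the node through which the most shortest paths run.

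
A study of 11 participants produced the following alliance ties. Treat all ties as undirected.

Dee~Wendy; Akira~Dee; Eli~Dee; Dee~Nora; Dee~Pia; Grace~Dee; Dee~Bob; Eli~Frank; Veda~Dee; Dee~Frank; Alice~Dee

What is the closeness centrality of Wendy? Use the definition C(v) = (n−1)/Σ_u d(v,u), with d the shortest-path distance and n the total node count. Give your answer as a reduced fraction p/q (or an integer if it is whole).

Distances from Wendy: Akira:2, Alice:2, Bob:2, Dee:1, Eli:2, Frank:2, Grace:2, Nora:2, Pia:2, Veda:2. Sum = 19.
n = 11, so closeness = 10/19.

10/19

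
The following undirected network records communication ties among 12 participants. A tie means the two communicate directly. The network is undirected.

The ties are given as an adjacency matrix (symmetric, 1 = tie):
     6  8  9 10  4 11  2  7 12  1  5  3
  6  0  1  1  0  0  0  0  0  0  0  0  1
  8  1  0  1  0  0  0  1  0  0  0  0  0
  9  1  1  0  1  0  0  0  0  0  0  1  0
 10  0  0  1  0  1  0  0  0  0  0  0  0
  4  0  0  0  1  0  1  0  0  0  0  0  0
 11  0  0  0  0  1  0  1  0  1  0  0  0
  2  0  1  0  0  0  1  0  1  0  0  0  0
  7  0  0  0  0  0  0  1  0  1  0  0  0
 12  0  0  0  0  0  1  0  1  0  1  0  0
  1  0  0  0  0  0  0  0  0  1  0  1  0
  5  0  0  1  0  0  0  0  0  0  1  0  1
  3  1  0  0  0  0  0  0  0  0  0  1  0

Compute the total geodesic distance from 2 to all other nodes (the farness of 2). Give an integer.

23

Distances from 2: 1:3, 3:3, 4:2, 5:3, 6:2, 7:1, 8:1, 9:2, 10:3, 11:1, 12:2.
Sum = 3 + 3 + 2 + 3 + 2 + 1 + 1 + 2 + 3 + 1 + 2 = 23.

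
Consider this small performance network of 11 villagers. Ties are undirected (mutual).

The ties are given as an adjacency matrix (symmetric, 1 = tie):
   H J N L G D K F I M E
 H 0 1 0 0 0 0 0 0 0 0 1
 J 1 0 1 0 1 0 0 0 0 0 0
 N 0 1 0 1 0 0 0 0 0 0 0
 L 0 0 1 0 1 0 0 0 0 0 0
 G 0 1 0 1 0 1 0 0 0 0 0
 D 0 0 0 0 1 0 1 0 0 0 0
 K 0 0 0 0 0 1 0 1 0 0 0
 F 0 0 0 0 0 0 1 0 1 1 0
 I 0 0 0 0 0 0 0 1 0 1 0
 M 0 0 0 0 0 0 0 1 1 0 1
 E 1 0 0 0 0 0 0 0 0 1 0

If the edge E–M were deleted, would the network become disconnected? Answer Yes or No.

Even without that edge, E still reaches M via E – H – J – G – D – K – F – M, so the network stays connected. Not a bridge.

No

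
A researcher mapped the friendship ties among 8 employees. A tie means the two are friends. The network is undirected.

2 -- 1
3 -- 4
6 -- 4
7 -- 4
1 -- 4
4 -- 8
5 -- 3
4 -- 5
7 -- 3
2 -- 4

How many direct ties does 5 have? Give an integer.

2

5 is directly tied to 3 and 4. That is 2 neighbors, so the degree of 5 is 2.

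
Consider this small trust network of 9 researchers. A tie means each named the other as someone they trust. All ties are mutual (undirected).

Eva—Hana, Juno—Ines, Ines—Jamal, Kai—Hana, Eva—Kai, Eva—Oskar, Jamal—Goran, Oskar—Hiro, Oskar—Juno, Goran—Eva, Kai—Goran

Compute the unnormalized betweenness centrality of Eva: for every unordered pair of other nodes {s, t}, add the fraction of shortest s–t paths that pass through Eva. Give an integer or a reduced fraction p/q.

Pairs whose geodesics pass through Eva — Juno–Kai: 1; Juno–Goran: 1/2; Juno–Hana: 1; Kai–Oskar: 1; Kai–Hiro: 1; Ines–Hana: 2/3; Jamal–Oskar: 1/2; Jamal–Hiro: 1/2; Jamal–Hana: 1/2; Goran–Oskar: 1; Goran–Hiro: 1; Goran–Hana: 1/2; Oskar–Hana: 1; Hiro–Hana: 1.
All other pairs contribute 0.
Summing the contributions gives betweenness(Eva) = 67/6.

67/6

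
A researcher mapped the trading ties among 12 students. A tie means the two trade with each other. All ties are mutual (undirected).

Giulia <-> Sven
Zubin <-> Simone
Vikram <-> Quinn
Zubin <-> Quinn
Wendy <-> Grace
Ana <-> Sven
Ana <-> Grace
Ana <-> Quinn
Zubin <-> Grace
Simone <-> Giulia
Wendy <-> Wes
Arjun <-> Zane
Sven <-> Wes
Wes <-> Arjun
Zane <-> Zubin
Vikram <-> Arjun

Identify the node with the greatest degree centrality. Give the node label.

Zubin

Degrees — Ana:3, Arjun:3, Giulia:2, Grace:3, Quinn:3, Simone:2, Sven:3, Vikram:2, Wendy:2, Wes:3, Zane:2, Zubin:4.
The maximum is 4, attained only by Zubin.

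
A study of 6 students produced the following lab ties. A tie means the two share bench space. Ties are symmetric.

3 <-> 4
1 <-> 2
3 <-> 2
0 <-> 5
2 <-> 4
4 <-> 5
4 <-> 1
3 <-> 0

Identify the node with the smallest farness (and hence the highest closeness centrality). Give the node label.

4

Farness (sum of distances to all others) for each node — 0:9, 1:9, 2:7, 3:7, 4:6, 5:8.
The smallest farness is 6, for 4, so 4 has the highest closeness.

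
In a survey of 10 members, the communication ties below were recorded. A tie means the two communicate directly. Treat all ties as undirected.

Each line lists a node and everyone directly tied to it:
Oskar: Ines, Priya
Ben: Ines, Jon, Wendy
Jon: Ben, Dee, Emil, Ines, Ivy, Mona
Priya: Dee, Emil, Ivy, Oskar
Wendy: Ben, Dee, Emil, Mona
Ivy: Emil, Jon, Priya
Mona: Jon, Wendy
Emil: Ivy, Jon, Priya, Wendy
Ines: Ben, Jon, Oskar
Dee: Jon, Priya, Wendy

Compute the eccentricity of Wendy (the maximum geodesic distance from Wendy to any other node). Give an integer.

3

Distances from Wendy: Ben:1, Dee:1, Emil:1, Ines:2, Ivy:2, Jon:2, Mona:1, Oskar:3, Priya:2.
The largest is 3 (to Oskar), so the eccentricity of Wendy is 3.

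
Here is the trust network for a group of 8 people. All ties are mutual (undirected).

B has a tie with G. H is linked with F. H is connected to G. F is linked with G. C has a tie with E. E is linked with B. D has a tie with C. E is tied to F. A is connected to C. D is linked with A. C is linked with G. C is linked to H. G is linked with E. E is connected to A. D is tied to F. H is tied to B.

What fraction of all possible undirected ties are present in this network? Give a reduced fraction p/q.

There are 16 edges and 8 nodes, so the maximum possible is C(8,2) = 28.
Density = 16/28 = 4/7.

4/7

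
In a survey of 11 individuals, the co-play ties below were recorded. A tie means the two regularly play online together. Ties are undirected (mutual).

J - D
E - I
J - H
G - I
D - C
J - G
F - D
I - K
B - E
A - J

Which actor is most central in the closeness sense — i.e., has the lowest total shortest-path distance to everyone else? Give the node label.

J

Farness (sum of distances to all others) for each node — A:29, B:40, C:34, D:25, E:31, F:34, G:21, H:29, I:24, J:20, K:33.
The smallest farness is 20, for J, so J has the highest closeness.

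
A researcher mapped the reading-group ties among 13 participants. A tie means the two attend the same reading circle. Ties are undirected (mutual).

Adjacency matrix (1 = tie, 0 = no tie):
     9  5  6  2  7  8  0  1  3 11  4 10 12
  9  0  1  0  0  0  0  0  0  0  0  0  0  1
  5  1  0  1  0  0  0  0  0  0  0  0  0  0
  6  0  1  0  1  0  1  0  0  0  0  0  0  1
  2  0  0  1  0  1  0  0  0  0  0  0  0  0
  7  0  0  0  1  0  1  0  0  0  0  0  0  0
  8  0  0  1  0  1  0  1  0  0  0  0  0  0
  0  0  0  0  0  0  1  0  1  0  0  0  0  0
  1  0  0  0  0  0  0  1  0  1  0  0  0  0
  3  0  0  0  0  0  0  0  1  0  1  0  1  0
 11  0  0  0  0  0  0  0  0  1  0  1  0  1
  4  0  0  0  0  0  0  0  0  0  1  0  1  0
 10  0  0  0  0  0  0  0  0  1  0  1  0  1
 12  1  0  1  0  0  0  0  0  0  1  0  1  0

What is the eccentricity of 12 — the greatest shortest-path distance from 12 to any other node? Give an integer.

Distances from 12: 0:3, 1:3, 2:2, 3:2, 4:2, 5:2, 6:1, 7:3, 8:2, 9:1, 10:1, 11:1.
The largest is 3 (to 1, 7, and 0), so the eccentricity of 12 is 3.

3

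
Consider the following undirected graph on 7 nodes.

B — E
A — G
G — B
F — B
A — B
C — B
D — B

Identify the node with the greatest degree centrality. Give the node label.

B

Degrees — A:2, B:6, C:1, D:1, E:1, F:1, G:2.
The maximum is 6, attained only by B.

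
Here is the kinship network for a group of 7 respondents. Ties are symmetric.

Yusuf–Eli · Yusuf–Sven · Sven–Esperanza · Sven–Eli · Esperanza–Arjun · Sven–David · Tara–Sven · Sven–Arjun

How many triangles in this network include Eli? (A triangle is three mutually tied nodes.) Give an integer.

Eli's neighbors: Sven and Yusuf.
Neighbor pairs that are themselves tied: Eli–Sven–Yusuf. Each forms one triangle with Eli, for 1 in total.

1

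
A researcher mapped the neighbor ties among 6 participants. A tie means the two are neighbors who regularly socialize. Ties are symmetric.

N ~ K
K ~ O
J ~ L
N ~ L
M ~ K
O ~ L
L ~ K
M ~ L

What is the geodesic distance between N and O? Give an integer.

One shortest route is N – L – O, which uses 2 edges, and N and O are not directly tied, so nothing shorter exists. So d(N,O) = 2.

2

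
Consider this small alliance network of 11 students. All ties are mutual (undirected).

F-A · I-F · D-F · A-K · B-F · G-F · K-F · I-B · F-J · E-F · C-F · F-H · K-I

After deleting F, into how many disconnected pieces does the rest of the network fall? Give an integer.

Without F, the remaining ties split the others into: {C}; {A, B, I, K}; {H}; {E}; {D}; {J}; {G}.
That's 7 separate components.

7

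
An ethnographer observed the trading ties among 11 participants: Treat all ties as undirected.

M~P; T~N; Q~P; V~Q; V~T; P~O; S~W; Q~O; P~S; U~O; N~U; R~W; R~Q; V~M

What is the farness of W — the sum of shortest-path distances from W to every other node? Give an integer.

28

Distances from W: M:3, N:5, O:3, P:2, Q:2, R:1, S:1, T:4, U:4, V:3.
Sum = 3 + 5 + 3 + 2 + 2 + 1 + 1 + 4 + 4 + 3 = 28.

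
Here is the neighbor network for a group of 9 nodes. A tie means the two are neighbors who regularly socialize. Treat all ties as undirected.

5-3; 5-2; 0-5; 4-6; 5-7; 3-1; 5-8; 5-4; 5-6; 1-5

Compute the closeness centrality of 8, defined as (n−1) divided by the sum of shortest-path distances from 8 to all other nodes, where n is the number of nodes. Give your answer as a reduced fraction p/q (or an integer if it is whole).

8/15

Distances from 8: 0:2, 1:2, 2:2, 3:2, 4:2, 5:1, 6:2, 7:2. Sum = 15.
n = 9, so closeness = 8/15.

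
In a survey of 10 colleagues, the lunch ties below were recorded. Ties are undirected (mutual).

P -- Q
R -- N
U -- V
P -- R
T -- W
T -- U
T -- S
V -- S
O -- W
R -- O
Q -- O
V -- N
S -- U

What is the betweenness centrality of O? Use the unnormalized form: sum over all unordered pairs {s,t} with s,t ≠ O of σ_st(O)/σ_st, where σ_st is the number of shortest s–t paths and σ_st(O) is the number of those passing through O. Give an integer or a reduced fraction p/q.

Pairs whose geodesics pass through O — P–T: 2/2; P–W: 2/2; R–T: 1; R–W: 1; R–Q: 1/2; N–W: 1; N–Q: 1/2; V–Q: 1/2; U–Q: 1; S–Q: 1; T–Q: 1; W–Q: 1.
All other pairs contribute 0.
Summing the contributions gives betweenness(O) = 21/2.

21/2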